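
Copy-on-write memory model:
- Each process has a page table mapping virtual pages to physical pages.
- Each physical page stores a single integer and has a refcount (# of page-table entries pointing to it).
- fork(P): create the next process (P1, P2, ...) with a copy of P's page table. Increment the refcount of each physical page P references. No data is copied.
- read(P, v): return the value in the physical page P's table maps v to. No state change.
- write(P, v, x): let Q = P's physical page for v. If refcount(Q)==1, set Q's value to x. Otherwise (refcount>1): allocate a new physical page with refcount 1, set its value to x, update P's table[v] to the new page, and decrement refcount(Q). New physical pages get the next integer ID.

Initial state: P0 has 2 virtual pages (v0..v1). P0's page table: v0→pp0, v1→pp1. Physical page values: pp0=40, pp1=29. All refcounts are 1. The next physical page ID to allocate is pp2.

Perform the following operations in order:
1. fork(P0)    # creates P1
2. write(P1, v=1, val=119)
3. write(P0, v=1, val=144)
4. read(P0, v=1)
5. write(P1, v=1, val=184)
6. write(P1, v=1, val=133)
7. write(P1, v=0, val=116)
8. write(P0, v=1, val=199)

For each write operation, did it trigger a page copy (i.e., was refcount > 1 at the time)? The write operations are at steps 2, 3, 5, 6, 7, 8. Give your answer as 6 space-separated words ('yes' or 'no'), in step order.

Op 1: fork(P0) -> P1. 2 ppages; refcounts: pp0:2 pp1:2
Op 2: write(P1, v1, 119). refcount(pp1)=2>1 -> COPY to pp2. 3 ppages; refcounts: pp0:2 pp1:1 pp2:1
Op 3: write(P0, v1, 144). refcount(pp1)=1 -> write in place. 3 ppages; refcounts: pp0:2 pp1:1 pp2:1
Op 4: read(P0, v1) -> 144. No state change.
Op 5: write(P1, v1, 184). refcount(pp2)=1 -> write in place. 3 ppages; refcounts: pp0:2 pp1:1 pp2:1
Op 6: write(P1, v1, 133). refcount(pp2)=1 -> write in place. 3 ppages; refcounts: pp0:2 pp1:1 pp2:1
Op 7: write(P1, v0, 116). refcount(pp0)=2>1 -> COPY to pp3. 4 ppages; refcounts: pp0:1 pp1:1 pp2:1 pp3:1
Op 8: write(P0, v1, 199). refcount(pp1)=1 -> write in place. 4 ppages; refcounts: pp0:1 pp1:1 pp2:1 pp3:1

yes no no no yes no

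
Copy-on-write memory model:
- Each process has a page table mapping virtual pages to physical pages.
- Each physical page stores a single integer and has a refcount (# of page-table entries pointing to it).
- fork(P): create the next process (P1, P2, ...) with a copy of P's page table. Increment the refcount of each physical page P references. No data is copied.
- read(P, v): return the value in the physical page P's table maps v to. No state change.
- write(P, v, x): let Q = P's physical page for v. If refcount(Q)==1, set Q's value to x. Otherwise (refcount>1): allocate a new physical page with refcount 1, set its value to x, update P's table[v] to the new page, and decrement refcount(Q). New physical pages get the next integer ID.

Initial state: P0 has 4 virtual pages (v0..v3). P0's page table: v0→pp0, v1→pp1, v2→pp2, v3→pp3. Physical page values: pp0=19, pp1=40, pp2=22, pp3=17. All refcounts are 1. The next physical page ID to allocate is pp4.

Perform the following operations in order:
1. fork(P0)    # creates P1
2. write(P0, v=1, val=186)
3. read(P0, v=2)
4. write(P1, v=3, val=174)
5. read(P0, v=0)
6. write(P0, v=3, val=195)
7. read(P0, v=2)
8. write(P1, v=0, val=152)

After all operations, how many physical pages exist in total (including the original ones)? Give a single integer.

Answer: 7

Derivation:
Op 1: fork(P0) -> P1. 4 ppages; refcounts: pp0:2 pp1:2 pp2:2 pp3:2
Op 2: write(P0, v1, 186). refcount(pp1)=2>1 -> COPY to pp4. 5 ppages; refcounts: pp0:2 pp1:1 pp2:2 pp3:2 pp4:1
Op 3: read(P0, v2) -> 22. No state change.
Op 4: write(P1, v3, 174). refcount(pp3)=2>1 -> COPY to pp5. 6 ppages; refcounts: pp0:2 pp1:1 pp2:2 pp3:1 pp4:1 pp5:1
Op 5: read(P0, v0) -> 19. No state change.
Op 6: write(P0, v3, 195). refcount(pp3)=1 -> write in place. 6 ppages; refcounts: pp0:2 pp1:1 pp2:2 pp3:1 pp4:1 pp5:1
Op 7: read(P0, v2) -> 22. No state change.
Op 8: write(P1, v0, 152). refcount(pp0)=2>1 -> COPY to pp6. 7 ppages; refcounts: pp0:1 pp1:1 pp2:2 pp3:1 pp4:1 pp5:1 pp6:1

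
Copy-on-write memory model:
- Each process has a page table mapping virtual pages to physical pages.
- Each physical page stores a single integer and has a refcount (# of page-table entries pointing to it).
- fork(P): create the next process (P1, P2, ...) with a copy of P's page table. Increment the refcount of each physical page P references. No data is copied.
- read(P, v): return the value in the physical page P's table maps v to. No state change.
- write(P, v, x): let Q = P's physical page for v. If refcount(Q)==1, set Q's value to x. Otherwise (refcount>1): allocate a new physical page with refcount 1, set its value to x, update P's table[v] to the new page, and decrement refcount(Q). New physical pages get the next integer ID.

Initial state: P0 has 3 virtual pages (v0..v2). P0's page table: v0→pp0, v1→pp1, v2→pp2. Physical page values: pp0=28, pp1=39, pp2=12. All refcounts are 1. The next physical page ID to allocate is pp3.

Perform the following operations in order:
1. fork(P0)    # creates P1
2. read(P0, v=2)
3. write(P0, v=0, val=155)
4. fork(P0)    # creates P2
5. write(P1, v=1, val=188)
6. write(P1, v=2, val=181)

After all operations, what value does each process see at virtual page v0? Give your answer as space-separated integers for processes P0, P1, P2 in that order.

Op 1: fork(P0) -> P1. 3 ppages; refcounts: pp0:2 pp1:2 pp2:2
Op 2: read(P0, v2) -> 12. No state change.
Op 3: write(P0, v0, 155). refcount(pp0)=2>1 -> COPY to pp3. 4 ppages; refcounts: pp0:1 pp1:2 pp2:2 pp3:1
Op 4: fork(P0) -> P2. 4 ppages; refcounts: pp0:1 pp1:3 pp2:3 pp3:2
Op 5: write(P1, v1, 188). refcount(pp1)=3>1 -> COPY to pp4. 5 ppages; refcounts: pp0:1 pp1:2 pp2:3 pp3:2 pp4:1
Op 6: write(P1, v2, 181). refcount(pp2)=3>1 -> COPY to pp5. 6 ppages; refcounts: pp0:1 pp1:2 pp2:2 pp3:2 pp4:1 pp5:1
P0: v0 -> pp3 = 155
P1: v0 -> pp0 = 28
P2: v0 -> pp3 = 155

Answer: 155 28 155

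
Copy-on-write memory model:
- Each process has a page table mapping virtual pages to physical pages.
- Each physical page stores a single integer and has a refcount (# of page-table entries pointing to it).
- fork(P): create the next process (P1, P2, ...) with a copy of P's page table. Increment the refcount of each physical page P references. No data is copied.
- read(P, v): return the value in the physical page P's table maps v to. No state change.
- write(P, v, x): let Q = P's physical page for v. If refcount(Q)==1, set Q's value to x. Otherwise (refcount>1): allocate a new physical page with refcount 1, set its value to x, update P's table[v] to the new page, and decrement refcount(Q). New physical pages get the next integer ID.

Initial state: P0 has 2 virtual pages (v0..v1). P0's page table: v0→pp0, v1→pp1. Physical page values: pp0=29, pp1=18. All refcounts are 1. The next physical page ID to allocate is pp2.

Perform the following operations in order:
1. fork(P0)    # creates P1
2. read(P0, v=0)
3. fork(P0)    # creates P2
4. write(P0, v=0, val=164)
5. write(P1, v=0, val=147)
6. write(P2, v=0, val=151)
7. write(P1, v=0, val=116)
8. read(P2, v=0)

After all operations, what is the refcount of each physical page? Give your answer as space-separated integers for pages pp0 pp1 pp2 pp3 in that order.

Answer: 1 3 1 1

Derivation:
Op 1: fork(P0) -> P1. 2 ppages; refcounts: pp0:2 pp1:2
Op 2: read(P0, v0) -> 29. No state change.
Op 3: fork(P0) -> P2. 2 ppages; refcounts: pp0:3 pp1:3
Op 4: write(P0, v0, 164). refcount(pp0)=3>1 -> COPY to pp2. 3 ppages; refcounts: pp0:2 pp1:3 pp2:1
Op 5: write(P1, v0, 147). refcount(pp0)=2>1 -> COPY to pp3. 4 ppages; refcounts: pp0:1 pp1:3 pp2:1 pp3:1
Op 6: write(P2, v0, 151). refcount(pp0)=1 -> write in place. 4 ppages; refcounts: pp0:1 pp1:3 pp2:1 pp3:1
Op 7: write(P1, v0, 116). refcount(pp3)=1 -> write in place. 4 ppages; refcounts: pp0:1 pp1:3 pp2:1 pp3:1
Op 8: read(P2, v0) -> 151. No state change.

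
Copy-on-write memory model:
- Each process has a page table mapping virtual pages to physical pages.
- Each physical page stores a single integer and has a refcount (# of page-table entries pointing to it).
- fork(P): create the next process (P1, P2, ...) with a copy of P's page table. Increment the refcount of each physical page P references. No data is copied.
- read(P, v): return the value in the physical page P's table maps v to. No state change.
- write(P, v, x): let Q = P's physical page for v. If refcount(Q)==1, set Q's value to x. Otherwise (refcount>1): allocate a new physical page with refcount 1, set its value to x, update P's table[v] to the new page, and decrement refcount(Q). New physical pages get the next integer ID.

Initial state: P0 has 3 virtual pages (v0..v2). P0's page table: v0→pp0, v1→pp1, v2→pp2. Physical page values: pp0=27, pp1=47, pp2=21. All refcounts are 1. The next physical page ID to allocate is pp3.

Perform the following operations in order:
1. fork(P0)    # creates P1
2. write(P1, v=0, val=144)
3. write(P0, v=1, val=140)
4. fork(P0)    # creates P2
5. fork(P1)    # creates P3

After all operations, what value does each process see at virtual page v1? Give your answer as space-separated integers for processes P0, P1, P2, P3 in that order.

Answer: 140 47 140 47

Derivation:
Op 1: fork(P0) -> P1. 3 ppages; refcounts: pp0:2 pp1:2 pp2:2
Op 2: write(P1, v0, 144). refcount(pp0)=2>1 -> COPY to pp3. 4 ppages; refcounts: pp0:1 pp1:2 pp2:2 pp3:1
Op 3: write(P0, v1, 140). refcount(pp1)=2>1 -> COPY to pp4. 5 ppages; refcounts: pp0:1 pp1:1 pp2:2 pp3:1 pp4:1
Op 4: fork(P0) -> P2. 5 ppages; refcounts: pp0:2 pp1:1 pp2:3 pp3:1 pp4:2
Op 5: fork(P1) -> P3. 5 ppages; refcounts: pp0:2 pp1:2 pp2:4 pp3:2 pp4:2
P0: v1 -> pp4 = 140
P1: v1 -> pp1 = 47
P2: v1 -> pp4 = 140
P3: v1 -> pp1 = 47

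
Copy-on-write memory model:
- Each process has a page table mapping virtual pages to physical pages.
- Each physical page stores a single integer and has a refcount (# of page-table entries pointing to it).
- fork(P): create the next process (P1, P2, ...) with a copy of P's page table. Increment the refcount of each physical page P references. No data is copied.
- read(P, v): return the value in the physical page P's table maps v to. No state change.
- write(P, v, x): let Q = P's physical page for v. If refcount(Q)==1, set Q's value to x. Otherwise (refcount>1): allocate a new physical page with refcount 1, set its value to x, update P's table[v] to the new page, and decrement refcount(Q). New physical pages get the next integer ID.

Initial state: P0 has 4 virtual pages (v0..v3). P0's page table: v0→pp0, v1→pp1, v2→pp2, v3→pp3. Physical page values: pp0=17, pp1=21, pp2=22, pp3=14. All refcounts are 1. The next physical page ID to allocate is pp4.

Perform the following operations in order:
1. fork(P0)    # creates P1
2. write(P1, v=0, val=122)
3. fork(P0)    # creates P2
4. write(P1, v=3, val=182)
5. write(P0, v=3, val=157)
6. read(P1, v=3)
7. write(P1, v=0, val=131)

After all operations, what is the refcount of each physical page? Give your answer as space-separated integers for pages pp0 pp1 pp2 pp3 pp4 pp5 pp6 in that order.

Op 1: fork(P0) -> P1. 4 ppages; refcounts: pp0:2 pp1:2 pp2:2 pp3:2
Op 2: write(P1, v0, 122). refcount(pp0)=2>1 -> COPY to pp4. 5 ppages; refcounts: pp0:1 pp1:2 pp2:2 pp3:2 pp4:1
Op 3: fork(P0) -> P2. 5 ppages; refcounts: pp0:2 pp1:3 pp2:3 pp3:3 pp4:1
Op 4: write(P1, v3, 182). refcount(pp3)=3>1 -> COPY to pp5. 6 ppages; refcounts: pp0:2 pp1:3 pp2:3 pp3:2 pp4:1 pp5:1
Op 5: write(P0, v3, 157). refcount(pp3)=2>1 -> COPY to pp6. 7 ppages; refcounts: pp0:2 pp1:3 pp2:3 pp3:1 pp4:1 pp5:1 pp6:1
Op 6: read(P1, v3) -> 182. No state change.
Op 7: write(P1, v0, 131). refcount(pp4)=1 -> write in place. 7 ppages; refcounts: pp0:2 pp1:3 pp2:3 pp3:1 pp4:1 pp5:1 pp6:1

Answer: 2 3 3 1 1 1 1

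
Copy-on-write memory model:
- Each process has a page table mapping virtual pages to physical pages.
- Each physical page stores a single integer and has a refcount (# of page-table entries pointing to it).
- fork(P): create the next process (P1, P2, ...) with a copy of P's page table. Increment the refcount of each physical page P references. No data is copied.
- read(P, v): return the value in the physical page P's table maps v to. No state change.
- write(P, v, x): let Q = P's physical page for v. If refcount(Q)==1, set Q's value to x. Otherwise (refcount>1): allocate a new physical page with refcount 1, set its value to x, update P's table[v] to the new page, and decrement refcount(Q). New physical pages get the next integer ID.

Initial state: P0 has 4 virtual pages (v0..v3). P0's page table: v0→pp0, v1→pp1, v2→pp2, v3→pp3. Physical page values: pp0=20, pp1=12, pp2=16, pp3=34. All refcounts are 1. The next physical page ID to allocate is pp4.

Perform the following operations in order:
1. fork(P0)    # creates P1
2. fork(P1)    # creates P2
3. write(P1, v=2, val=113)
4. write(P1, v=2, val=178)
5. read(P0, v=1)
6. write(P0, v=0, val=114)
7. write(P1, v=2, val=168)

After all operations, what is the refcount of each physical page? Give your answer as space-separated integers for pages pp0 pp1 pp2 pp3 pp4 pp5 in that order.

Op 1: fork(P0) -> P1. 4 ppages; refcounts: pp0:2 pp1:2 pp2:2 pp3:2
Op 2: fork(P1) -> P2. 4 ppages; refcounts: pp0:3 pp1:3 pp2:3 pp3:3
Op 3: write(P1, v2, 113). refcount(pp2)=3>1 -> COPY to pp4. 5 ppages; refcounts: pp0:3 pp1:3 pp2:2 pp3:3 pp4:1
Op 4: write(P1, v2, 178). refcount(pp4)=1 -> write in place. 5 ppages; refcounts: pp0:3 pp1:3 pp2:2 pp3:3 pp4:1
Op 5: read(P0, v1) -> 12. No state change.
Op 6: write(P0, v0, 114). refcount(pp0)=3>1 -> COPY to pp5. 6 ppages; refcounts: pp0:2 pp1:3 pp2:2 pp3:3 pp4:1 pp5:1
Op 7: write(P1, v2, 168). refcount(pp4)=1 -> write in place. 6 ppages; refcounts: pp0:2 pp1:3 pp2:2 pp3:3 pp4:1 pp5:1

Answer: 2 3 2 3 1 1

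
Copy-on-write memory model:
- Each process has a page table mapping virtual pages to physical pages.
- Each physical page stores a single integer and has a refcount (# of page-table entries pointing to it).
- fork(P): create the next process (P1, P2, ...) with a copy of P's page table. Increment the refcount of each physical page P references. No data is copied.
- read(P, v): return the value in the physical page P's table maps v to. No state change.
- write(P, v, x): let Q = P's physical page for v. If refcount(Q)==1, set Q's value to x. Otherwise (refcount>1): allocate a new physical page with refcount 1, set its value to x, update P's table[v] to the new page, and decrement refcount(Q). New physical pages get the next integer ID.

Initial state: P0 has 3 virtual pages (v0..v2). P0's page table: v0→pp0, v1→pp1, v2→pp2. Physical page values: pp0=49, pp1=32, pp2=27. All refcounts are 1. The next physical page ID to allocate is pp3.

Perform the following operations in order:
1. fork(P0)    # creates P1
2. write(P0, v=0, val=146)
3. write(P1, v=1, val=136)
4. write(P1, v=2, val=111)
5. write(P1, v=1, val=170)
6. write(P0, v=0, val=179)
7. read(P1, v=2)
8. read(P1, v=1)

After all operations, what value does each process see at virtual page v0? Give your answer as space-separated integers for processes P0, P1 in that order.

Op 1: fork(P0) -> P1. 3 ppages; refcounts: pp0:2 pp1:2 pp2:2
Op 2: write(P0, v0, 146). refcount(pp0)=2>1 -> COPY to pp3. 4 ppages; refcounts: pp0:1 pp1:2 pp2:2 pp3:1
Op 3: write(P1, v1, 136). refcount(pp1)=2>1 -> COPY to pp4. 5 ppages; refcounts: pp0:1 pp1:1 pp2:2 pp3:1 pp4:1
Op 4: write(P1, v2, 111). refcount(pp2)=2>1 -> COPY to pp5. 6 ppages; refcounts: pp0:1 pp1:1 pp2:1 pp3:1 pp4:1 pp5:1
Op 5: write(P1, v1, 170). refcount(pp4)=1 -> write in place. 6 ppages; refcounts: pp0:1 pp1:1 pp2:1 pp3:1 pp4:1 pp5:1
Op 6: write(P0, v0, 179). refcount(pp3)=1 -> write in place. 6 ppages; refcounts: pp0:1 pp1:1 pp2:1 pp3:1 pp4:1 pp5:1
Op 7: read(P1, v2) -> 111. No state change.
Op 8: read(P1, v1) -> 170. No state change.
P0: v0 -> pp3 = 179
P1: v0 -> pp0 = 49

Answer: 179 49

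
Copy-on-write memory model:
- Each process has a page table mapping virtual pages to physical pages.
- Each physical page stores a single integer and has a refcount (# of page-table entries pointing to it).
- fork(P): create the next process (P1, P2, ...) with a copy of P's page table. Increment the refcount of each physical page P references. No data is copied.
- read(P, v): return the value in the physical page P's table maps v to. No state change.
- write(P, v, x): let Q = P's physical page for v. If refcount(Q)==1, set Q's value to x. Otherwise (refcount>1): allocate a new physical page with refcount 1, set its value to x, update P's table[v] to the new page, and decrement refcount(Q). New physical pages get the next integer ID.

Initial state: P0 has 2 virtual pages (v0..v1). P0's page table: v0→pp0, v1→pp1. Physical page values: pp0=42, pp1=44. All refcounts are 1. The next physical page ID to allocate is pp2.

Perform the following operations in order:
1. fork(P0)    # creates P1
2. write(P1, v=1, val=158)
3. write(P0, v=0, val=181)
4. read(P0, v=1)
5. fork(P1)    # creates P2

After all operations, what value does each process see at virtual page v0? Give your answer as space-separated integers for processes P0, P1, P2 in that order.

Op 1: fork(P0) -> P1. 2 ppages; refcounts: pp0:2 pp1:2
Op 2: write(P1, v1, 158). refcount(pp1)=2>1 -> COPY to pp2. 3 ppages; refcounts: pp0:2 pp1:1 pp2:1
Op 3: write(P0, v0, 181). refcount(pp0)=2>1 -> COPY to pp3. 4 ppages; refcounts: pp0:1 pp1:1 pp2:1 pp3:1
Op 4: read(P0, v1) -> 44. No state change.
Op 5: fork(P1) -> P2. 4 ppages; refcounts: pp0:2 pp1:1 pp2:2 pp3:1
P0: v0 -> pp3 = 181
P1: v0 -> pp0 = 42
P2: v0 -> pp0 = 42

Answer: 181 42 42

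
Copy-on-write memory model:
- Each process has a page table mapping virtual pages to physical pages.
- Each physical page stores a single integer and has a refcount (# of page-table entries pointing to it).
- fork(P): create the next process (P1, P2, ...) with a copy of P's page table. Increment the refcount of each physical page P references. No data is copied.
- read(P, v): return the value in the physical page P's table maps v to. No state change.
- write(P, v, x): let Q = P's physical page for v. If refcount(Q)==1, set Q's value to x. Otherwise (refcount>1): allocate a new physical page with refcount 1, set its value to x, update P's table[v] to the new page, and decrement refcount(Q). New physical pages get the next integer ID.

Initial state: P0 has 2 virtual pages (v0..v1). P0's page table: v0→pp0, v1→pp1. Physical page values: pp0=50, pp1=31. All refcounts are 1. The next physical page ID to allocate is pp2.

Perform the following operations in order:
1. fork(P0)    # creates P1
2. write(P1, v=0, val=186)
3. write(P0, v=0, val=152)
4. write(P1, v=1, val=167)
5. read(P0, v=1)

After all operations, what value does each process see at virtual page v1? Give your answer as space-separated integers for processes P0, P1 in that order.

Op 1: fork(P0) -> P1. 2 ppages; refcounts: pp0:2 pp1:2
Op 2: write(P1, v0, 186). refcount(pp0)=2>1 -> COPY to pp2. 3 ppages; refcounts: pp0:1 pp1:2 pp2:1
Op 3: write(P0, v0, 152). refcount(pp0)=1 -> write in place. 3 ppages; refcounts: pp0:1 pp1:2 pp2:1
Op 4: write(P1, v1, 167). refcount(pp1)=2>1 -> COPY to pp3. 4 ppages; refcounts: pp0:1 pp1:1 pp2:1 pp3:1
Op 5: read(P0, v1) -> 31. No state change.
P0: v1 -> pp1 = 31
P1: v1 -> pp3 = 167

Answer: 31 167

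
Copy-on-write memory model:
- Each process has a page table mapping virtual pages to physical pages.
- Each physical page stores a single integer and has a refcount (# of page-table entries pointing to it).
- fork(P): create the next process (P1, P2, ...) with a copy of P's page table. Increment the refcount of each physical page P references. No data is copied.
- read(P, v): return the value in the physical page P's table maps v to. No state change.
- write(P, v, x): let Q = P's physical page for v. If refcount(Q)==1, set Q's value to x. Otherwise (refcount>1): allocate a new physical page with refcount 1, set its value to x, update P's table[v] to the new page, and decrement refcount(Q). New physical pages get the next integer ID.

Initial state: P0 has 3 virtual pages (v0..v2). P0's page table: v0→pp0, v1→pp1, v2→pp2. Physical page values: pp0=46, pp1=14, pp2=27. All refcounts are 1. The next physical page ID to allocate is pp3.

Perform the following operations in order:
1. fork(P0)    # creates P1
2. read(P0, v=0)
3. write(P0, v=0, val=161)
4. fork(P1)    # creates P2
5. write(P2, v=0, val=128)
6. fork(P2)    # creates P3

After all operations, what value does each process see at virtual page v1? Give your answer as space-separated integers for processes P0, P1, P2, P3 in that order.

Answer: 14 14 14 14

Derivation:
Op 1: fork(P0) -> P1. 3 ppages; refcounts: pp0:2 pp1:2 pp2:2
Op 2: read(P0, v0) -> 46. No state change.
Op 3: write(P0, v0, 161). refcount(pp0)=2>1 -> COPY to pp3. 4 ppages; refcounts: pp0:1 pp1:2 pp2:2 pp3:1
Op 4: fork(P1) -> P2. 4 ppages; refcounts: pp0:2 pp1:3 pp2:3 pp3:1
Op 5: write(P2, v0, 128). refcount(pp0)=2>1 -> COPY to pp4. 5 ppages; refcounts: pp0:1 pp1:3 pp2:3 pp3:1 pp4:1
Op 6: fork(P2) -> P3. 5 ppages; refcounts: pp0:1 pp1:4 pp2:4 pp3:1 pp4:2
P0: v1 -> pp1 = 14
P1: v1 -> pp1 = 14
P2: v1 -> pp1 = 14
P3: v1 -> pp1 = 14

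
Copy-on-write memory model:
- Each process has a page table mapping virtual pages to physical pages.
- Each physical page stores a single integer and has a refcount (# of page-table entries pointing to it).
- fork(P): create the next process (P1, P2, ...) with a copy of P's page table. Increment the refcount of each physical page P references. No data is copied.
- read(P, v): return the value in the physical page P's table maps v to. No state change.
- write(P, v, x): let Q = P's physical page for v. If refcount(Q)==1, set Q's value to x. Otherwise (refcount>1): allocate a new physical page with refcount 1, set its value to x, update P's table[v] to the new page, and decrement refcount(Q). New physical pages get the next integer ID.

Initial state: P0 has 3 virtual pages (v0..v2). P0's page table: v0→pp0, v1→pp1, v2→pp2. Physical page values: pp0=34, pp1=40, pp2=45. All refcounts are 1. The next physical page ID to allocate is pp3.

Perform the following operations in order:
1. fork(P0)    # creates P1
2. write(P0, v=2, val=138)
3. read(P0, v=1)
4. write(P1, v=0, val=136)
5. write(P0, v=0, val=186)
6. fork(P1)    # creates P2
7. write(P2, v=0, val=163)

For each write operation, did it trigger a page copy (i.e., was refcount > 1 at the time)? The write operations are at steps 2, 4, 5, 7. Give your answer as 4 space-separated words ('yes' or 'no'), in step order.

Op 1: fork(P0) -> P1. 3 ppages; refcounts: pp0:2 pp1:2 pp2:2
Op 2: write(P0, v2, 138). refcount(pp2)=2>1 -> COPY to pp3. 4 ppages; refcounts: pp0:2 pp1:2 pp2:1 pp3:1
Op 3: read(P0, v1) -> 40. No state change.
Op 4: write(P1, v0, 136). refcount(pp0)=2>1 -> COPY to pp4. 5 ppages; refcounts: pp0:1 pp1:2 pp2:1 pp3:1 pp4:1
Op 5: write(P0, v0, 186). refcount(pp0)=1 -> write in place. 5 ppages; refcounts: pp0:1 pp1:2 pp2:1 pp3:1 pp4:1
Op 6: fork(P1) -> P2. 5 ppages; refcounts: pp0:1 pp1:3 pp2:2 pp3:1 pp4:2
Op 7: write(P2, v0, 163). refcount(pp4)=2>1 -> COPY to pp5. 6 ppages; refcounts: pp0:1 pp1:3 pp2:2 pp3:1 pp4:1 pp5:1

yes yes no yes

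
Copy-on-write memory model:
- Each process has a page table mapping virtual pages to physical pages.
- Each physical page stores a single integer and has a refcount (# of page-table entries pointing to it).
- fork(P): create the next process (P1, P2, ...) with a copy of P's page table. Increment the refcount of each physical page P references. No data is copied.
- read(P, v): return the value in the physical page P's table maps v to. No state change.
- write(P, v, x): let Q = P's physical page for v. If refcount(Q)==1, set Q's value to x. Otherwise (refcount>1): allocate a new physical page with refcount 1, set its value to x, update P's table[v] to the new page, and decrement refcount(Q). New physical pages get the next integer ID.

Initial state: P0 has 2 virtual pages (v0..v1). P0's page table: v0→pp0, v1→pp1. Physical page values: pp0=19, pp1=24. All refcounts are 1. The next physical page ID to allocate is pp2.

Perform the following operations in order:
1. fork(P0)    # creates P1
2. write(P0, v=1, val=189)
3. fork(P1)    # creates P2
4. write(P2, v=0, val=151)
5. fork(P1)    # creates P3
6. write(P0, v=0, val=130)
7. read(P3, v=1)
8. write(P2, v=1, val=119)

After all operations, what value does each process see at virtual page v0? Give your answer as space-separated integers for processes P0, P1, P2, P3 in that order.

Answer: 130 19 151 19

Derivation:
Op 1: fork(P0) -> P1. 2 ppages; refcounts: pp0:2 pp1:2
Op 2: write(P0, v1, 189). refcount(pp1)=2>1 -> COPY to pp2. 3 ppages; refcounts: pp0:2 pp1:1 pp2:1
Op 3: fork(P1) -> P2. 3 ppages; refcounts: pp0:3 pp1:2 pp2:1
Op 4: write(P2, v0, 151). refcount(pp0)=3>1 -> COPY to pp3. 4 ppages; refcounts: pp0:2 pp1:2 pp2:1 pp3:1
Op 5: fork(P1) -> P3. 4 ppages; refcounts: pp0:3 pp1:3 pp2:1 pp3:1
Op 6: write(P0, v0, 130). refcount(pp0)=3>1 -> COPY to pp4. 5 ppages; refcounts: pp0:2 pp1:3 pp2:1 pp3:1 pp4:1
Op 7: read(P3, v1) -> 24. No state change.
Op 8: write(P2, v1, 119). refcount(pp1)=3>1 -> COPY to pp5. 6 ppages; refcounts: pp0:2 pp1:2 pp2:1 pp3:1 pp4:1 pp5:1
P0: v0 -> pp4 = 130
P1: v0 -> pp0 = 19
P2: v0 -> pp3 = 151
P3: v0 -> pp0 = 19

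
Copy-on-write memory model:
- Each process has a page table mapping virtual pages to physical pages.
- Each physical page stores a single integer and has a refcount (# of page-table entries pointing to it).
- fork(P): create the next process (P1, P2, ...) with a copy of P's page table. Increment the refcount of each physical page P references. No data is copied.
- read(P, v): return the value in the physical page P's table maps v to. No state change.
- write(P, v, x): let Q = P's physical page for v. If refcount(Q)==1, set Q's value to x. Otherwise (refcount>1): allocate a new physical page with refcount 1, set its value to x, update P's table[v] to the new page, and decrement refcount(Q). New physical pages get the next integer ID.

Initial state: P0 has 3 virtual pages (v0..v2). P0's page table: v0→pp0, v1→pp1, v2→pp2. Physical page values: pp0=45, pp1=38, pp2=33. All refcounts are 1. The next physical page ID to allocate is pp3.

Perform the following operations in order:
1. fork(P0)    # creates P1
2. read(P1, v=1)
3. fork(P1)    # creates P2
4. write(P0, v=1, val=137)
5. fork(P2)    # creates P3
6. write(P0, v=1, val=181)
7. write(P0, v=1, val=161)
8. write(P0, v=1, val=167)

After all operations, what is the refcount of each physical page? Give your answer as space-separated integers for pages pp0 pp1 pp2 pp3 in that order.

Answer: 4 3 4 1

Derivation:
Op 1: fork(P0) -> P1. 3 ppages; refcounts: pp0:2 pp1:2 pp2:2
Op 2: read(P1, v1) -> 38. No state change.
Op 3: fork(P1) -> P2. 3 ppages; refcounts: pp0:3 pp1:3 pp2:3
Op 4: write(P0, v1, 137). refcount(pp1)=3>1 -> COPY to pp3. 4 ppages; refcounts: pp0:3 pp1:2 pp2:3 pp3:1
Op 5: fork(P2) -> P3. 4 ppages; refcounts: pp0:4 pp1:3 pp2:4 pp3:1
Op 6: write(P0, v1, 181). refcount(pp3)=1 -> write in place. 4 ppages; refcounts: pp0:4 pp1:3 pp2:4 pp3:1
Op 7: write(P0, v1, 161). refcount(pp3)=1 -> write in place. 4 ppages; refcounts: pp0:4 pp1:3 pp2:4 pp3:1
Op 8: write(P0, v1, 167). refcount(pp3)=1 -> write in place. 4 ppages; refcounts: pp0:4 pp1:3 pp2:4 pp3:1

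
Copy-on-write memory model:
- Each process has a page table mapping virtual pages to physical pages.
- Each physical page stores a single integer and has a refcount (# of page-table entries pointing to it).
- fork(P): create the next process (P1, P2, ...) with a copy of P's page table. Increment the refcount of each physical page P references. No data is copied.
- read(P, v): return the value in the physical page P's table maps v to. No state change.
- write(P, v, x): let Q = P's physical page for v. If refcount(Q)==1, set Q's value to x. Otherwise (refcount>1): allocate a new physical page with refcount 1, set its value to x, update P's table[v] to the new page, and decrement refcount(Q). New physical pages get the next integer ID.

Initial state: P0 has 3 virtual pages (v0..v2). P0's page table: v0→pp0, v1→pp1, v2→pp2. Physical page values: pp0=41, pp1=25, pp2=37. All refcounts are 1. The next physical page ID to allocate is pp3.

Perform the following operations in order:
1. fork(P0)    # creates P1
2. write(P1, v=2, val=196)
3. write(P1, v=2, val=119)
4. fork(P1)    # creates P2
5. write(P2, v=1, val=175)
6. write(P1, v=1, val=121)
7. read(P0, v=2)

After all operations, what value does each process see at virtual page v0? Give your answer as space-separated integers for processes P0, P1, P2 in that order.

Answer: 41 41 41

Derivation:
Op 1: fork(P0) -> P1. 3 ppages; refcounts: pp0:2 pp1:2 pp2:2
Op 2: write(P1, v2, 196). refcount(pp2)=2>1 -> COPY to pp3. 4 ppages; refcounts: pp0:2 pp1:2 pp2:1 pp3:1
Op 3: write(P1, v2, 119). refcount(pp3)=1 -> write in place. 4 ppages; refcounts: pp0:2 pp1:2 pp2:1 pp3:1
Op 4: fork(P1) -> P2. 4 ppages; refcounts: pp0:3 pp1:3 pp2:1 pp3:2
Op 5: write(P2, v1, 175). refcount(pp1)=3>1 -> COPY to pp4. 5 ppages; refcounts: pp0:3 pp1:2 pp2:1 pp3:2 pp4:1
Op 6: write(P1, v1, 121). refcount(pp1)=2>1 -> COPY to pp5. 6 ppages; refcounts: pp0:3 pp1:1 pp2:1 pp3:2 pp4:1 pp5:1
Op 7: read(P0, v2) -> 37. No state change.
P0: v0 -> pp0 = 41
P1: v0 -> pp0 = 41
P2: v0 -> pp0 = 41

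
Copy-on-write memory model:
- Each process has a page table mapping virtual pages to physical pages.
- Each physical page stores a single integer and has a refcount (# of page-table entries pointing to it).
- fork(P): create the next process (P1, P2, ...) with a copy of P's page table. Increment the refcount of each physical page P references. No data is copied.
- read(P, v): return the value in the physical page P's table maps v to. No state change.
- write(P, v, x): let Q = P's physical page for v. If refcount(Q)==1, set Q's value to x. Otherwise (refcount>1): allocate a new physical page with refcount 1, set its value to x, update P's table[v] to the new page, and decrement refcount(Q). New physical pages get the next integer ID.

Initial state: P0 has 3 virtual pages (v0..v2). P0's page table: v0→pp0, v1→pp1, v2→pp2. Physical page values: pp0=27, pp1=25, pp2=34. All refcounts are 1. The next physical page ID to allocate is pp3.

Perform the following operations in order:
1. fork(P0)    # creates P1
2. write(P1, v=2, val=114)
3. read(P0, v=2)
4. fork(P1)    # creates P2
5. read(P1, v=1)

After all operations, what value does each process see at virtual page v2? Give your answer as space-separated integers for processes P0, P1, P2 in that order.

Answer: 34 114 114

Derivation:
Op 1: fork(P0) -> P1. 3 ppages; refcounts: pp0:2 pp1:2 pp2:2
Op 2: write(P1, v2, 114). refcount(pp2)=2>1 -> COPY to pp3. 4 ppages; refcounts: pp0:2 pp1:2 pp2:1 pp3:1
Op 3: read(P0, v2) -> 34. No state change.
Op 4: fork(P1) -> P2. 4 ppages; refcounts: pp0:3 pp1:3 pp2:1 pp3:2
Op 5: read(P1, v1) -> 25. No state change.
P0: v2 -> pp2 = 34
P1: v2 -> pp3 = 114
P2: v2 -> pp3 = 114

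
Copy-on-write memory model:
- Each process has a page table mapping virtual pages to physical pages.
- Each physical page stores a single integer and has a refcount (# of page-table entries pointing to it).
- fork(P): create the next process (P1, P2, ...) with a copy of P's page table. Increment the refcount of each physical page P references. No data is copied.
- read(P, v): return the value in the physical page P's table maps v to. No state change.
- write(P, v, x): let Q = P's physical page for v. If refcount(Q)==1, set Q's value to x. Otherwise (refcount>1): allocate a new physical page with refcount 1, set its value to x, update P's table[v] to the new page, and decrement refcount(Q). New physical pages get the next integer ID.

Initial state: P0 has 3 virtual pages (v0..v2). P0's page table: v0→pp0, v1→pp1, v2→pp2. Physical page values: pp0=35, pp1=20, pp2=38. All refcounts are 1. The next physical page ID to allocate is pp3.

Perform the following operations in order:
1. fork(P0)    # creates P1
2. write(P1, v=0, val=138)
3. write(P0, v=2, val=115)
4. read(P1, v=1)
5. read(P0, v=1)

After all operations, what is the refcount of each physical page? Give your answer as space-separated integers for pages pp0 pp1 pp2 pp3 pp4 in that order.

Answer: 1 2 1 1 1

Derivation:
Op 1: fork(P0) -> P1. 3 ppages; refcounts: pp0:2 pp1:2 pp2:2
Op 2: write(P1, v0, 138). refcount(pp0)=2>1 -> COPY to pp3. 4 ppages; refcounts: pp0:1 pp1:2 pp2:2 pp3:1
Op 3: write(P0, v2, 115). refcount(pp2)=2>1 -> COPY to pp4. 5 ppages; refcounts: pp0:1 pp1:2 pp2:1 pp3:1 pp4:1
Op 4: read(P1, v1) -> 20. No state change.
Op 5: read(P0, v1) -> 20. No state change.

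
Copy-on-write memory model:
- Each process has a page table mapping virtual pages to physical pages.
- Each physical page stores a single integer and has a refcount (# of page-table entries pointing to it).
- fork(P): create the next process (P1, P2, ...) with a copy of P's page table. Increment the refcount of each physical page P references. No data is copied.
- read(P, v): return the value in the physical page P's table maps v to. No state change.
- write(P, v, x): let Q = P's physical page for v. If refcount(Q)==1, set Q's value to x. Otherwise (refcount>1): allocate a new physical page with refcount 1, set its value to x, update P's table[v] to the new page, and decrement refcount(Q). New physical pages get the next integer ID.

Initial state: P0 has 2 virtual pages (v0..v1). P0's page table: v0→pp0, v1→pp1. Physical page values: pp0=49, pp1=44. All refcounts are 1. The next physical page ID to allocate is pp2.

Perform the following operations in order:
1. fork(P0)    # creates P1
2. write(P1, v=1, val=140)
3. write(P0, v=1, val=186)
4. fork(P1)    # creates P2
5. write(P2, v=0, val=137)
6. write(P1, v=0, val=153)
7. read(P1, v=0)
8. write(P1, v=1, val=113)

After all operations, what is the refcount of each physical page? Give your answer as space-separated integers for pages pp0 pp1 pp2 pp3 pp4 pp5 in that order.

Op 1: fork(P0) -> P1. 2 ppages; refcounts: pp0:2 pp1:2
Op 2: write(P1, v1, 140). refcount(pp1)=2>1 -> COPY to pp2. 3 ppages; refcounts: pp0:2 pp1:1 pp2:1
Op 3: write(P0, v1, 186). refcount(pp1)=1 -> write in place. 3 ppages; refcounts: pp0:2 pp1:1 pp2:1
Op 4: fork(P1) -> P2. 3 ppages; refcounts: pp0:3 pp1:1 pp2:2
Op 5: write(P2, v0, 137). refcount(pp0)=3>1 -> COPY to pp3. 4 ppages; refcounts: pp0:2 pp1:1 pp2:2 pp3:1
Op 6: write(P1, v0, 153). refcount(pp0)=2>1 -> COPY to pp4. 5 ppages; refcounts: pp0:1 pp1:1 pp2:2 pp3:1 pp4:1
Op 7: read(P1, v0) -> 153. No state change.
Op 8: write(P1, v1, 113). refcount(pp2)=2>1 -> COPY to pp5. 6 ppages; refcounts: pp0:1 pp1:1 pp2:1 pp3:1 pp4:1 pp5:1

Answer: 1 1 1 1 1 1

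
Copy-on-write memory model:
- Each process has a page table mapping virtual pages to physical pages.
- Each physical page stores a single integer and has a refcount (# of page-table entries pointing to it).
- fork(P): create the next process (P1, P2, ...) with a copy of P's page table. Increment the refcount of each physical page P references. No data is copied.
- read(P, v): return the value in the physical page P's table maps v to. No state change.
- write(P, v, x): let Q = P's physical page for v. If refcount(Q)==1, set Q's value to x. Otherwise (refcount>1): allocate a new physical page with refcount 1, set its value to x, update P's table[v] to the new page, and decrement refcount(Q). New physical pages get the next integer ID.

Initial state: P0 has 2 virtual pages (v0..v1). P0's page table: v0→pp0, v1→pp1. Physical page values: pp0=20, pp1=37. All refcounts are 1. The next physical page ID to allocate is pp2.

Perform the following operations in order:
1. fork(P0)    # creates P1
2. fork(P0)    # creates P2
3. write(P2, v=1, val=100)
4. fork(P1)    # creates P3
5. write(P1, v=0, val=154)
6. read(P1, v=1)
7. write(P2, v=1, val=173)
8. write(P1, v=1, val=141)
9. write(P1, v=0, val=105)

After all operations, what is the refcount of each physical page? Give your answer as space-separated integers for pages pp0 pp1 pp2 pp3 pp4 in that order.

Answer: 3 2 1 1 1

Derivation:
Op 1: fork(P0) -> P1. 2 ppages; refcounts: pp0:2 pp1:2
Op 2: fork(P0) -> P2. 2 ppages; refcounts: pp0:3 pp1:3
Op 3: write(P2, v1, 100). refcount(pp1)=3>1 -> COPY to pp2. 3 ppages; refcounts: pp0:3 pp1:2 pp2:1
Op 4: fork(P1) -> P3. 3 ppages; refcounts: pp0:4 pp1:3 pp2:1
Op 5: write(P1, v0, 154). refcount(pp0)=4>1 -> COPY to pp3. 4 ppages; refcounts: pp0:3 pp1:3 pp2:1 pp3:1
Op 6: read(P1, v1) -> 37. No state change.
Op 7: write(P2, v1, 173). refcount(pp2)=1 -> write in place. 4 ppages; refcounts: pp0:3 pp1:3 pp2:1 pp3:1
Op 8: write(P1, v1, 141). refcount(pp1)=3>1 -> COPY to pp4. 5 ppages; refcounts: pp0:3 pp1:2 pp2:1 pp3:1 pp4:1
Op 9: write(P1, v0, 105). refcount(pp3)=1 -> write in place. 5 ppages; refcounts: pp0:3 pp1:2 pp2:1 pp3:1 pp4:1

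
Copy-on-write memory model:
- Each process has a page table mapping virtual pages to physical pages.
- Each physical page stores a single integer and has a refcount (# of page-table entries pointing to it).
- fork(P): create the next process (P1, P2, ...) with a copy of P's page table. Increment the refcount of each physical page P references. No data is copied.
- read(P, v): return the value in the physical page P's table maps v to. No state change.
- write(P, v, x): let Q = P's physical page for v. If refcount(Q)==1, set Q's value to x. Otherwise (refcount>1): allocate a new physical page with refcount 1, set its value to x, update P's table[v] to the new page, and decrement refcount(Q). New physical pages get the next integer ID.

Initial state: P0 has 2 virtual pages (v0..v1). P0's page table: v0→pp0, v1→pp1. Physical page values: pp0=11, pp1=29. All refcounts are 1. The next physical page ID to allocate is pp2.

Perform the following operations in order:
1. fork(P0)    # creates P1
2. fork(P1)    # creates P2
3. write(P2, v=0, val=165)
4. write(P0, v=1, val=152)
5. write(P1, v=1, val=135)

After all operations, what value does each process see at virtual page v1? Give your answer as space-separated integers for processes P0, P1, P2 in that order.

Op 1: fork(P0) -> P1. 2 ppages; refcounts: pp0:2 pp1:2
Op 2: fork(P1) -> P2. 2 ppages; refcounts: pp0:3 pp1:3
Op 3: write(P2, v0, 165). refcount(pp0)=3>1 -> COPY to pp2. 3 ppages; refcounts: pp0:2 pp1:3 pp2:1
Op 4: write(P0, v1, 152). refcount(pp1)=3>1 -> COPY to pp3. 4 ppages; refcounts: pp0:2 pp1:2 pp2:1 pp3:1
Op 5: write(P1, v1, 135). refcount(pp1)=2>1 -> COPY to pp4. 5 ppages; refcounts: pp0:2 pp1:1 pp2:1 pp3:1 pp4:1
P0: v1 -> pp3 = 152
P1: v1 -> pp4 = 135
P2: v1 -> pp1 = 29

Answer: 152 135 29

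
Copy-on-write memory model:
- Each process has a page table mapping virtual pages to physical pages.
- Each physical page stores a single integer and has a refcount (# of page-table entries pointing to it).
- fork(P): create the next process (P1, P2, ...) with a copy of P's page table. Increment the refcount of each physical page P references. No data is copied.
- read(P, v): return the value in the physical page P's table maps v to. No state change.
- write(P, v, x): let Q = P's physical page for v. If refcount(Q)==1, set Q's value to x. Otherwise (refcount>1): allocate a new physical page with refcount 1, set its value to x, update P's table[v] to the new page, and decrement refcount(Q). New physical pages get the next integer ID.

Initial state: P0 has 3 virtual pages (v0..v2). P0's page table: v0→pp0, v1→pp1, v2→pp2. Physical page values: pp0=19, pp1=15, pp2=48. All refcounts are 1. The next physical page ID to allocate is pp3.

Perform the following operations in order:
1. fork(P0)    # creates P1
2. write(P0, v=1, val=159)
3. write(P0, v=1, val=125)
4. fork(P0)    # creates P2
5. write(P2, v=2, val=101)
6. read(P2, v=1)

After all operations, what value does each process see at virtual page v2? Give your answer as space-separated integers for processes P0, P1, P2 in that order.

Op 1: fork(P0) -> P1. 3 ppages; refcounts: pp0:2 pp1:2 pp2:2
Op 2: write(P0, v1, 159). refcount(pp1)=2>1 -> COPY to pp3. 4 ppages; refcounts: pp0:2 pp1:1 pp2:2 pp3:1
Op 3: write(P0, v1, 125). refcount(pp3)=1 -> write in place. 4 ppages; refcounts: pp0:2 pp1:1 pp2:2 pp3:1
Op 4: fork(P0) -> P2. 4 ppages; refcounts: pp0:3 pp1:1 pp2:3 pp3:2
Op 5: write(P2, v2, 101). refcount(pp2)=3>1 -> COPY to pp4. 5 ppages; refcounts: pp0:3 pp1:1 pp2:2 pp3:2 pp4:1
Op 6: read(P2, v1) -> 125. No state change.
P0: v2 -> pp2 = 48
P1: v2 -> pp2 = 48
P2: v2 -> pp4 = 101

Answer: 48 48 101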